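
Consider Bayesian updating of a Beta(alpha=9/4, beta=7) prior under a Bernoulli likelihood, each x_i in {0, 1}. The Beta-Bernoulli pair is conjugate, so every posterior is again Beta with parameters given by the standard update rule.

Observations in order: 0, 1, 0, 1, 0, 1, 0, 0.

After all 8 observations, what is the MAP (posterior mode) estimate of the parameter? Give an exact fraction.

17/61

obs 1: x=0 → posterior Beta(9/4, 8)
obs 2: x=1 → posterior Beta(13/4, 8)
obs 3: x=0 → posterior Beta(13/4, 9)
obs 4: x=1 → posterior Beta(17/4, 9)
obs 5: x=0 → posterior Beta(17/4, 10)
obs 6: x=1 → posterior Beta(21/4, 10)
obs 7: x=0 → posterior Beta(21/4, 11)
obs 8: x=0 → posterior Beta(21/4, 12)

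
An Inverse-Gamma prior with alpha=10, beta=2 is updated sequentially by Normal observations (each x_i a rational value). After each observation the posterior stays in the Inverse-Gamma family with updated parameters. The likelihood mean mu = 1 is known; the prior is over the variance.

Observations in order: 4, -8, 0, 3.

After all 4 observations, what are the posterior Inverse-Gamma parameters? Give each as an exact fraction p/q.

alpha=12, beta=99/2

obs 1: x=4 → posterior Inverse-Gamma(21/2, 13/2)
obs 2: x=-8 → posterior Inverse-Gamma(11, 47)
obs 3: x=0 → posterior Inverse-Gamma(23/2, 95/2)
obs 4: x=3 → posterior Inverse-Gamma(12, 99/2)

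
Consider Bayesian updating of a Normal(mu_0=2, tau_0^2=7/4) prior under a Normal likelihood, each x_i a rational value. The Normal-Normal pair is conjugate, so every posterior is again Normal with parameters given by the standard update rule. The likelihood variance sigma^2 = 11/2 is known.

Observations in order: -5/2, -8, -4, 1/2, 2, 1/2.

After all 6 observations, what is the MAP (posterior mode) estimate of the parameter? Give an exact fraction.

-73/128

obs 1: x=-5/2 → posterior Normal(53/58, 77/58)
obs 2: x=-8 → posterior Normal(-59/72, 77/72)
obs 3: x=-4 → posterior Normal(-115/86, 77/86)
obs 4: x=1/2 → posterior Normal(-27/25, 77/100)
obs 5: x=2 → posterior Normal(-40/57, 77/114)
obs 6: x=1/2 → posterior Normal(-73/128, 77/128)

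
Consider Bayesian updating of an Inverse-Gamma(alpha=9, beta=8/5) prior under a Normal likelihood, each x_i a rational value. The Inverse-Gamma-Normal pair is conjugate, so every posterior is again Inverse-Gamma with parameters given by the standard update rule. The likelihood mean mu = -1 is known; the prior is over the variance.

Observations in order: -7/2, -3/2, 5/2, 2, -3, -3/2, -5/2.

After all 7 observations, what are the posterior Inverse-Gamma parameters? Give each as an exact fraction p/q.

alpha=25/2, beta=749/40

obs 1: x=-7/2 → posterior Inverse-Gamma(19/2, 189/40)
obs 2: x=-3/2 → posterior Inverse-Gamma(10, 97/20)
obs 3: x=5/2 → posterior Inverse-Gamma(21/2, 439/40)
obs 4: x=2 → posterior Inverse-Gamma(11, 619/40)
obs 5: x=-3 → posterior Inverse-Gamma(23/2, 699/40)
obs 6: x=-3/2 → posterior Inverse-Gamma(12, 88/5)
obs 7: x=-5/2 → posterior Inverse-Gamma(25/2, 749/40)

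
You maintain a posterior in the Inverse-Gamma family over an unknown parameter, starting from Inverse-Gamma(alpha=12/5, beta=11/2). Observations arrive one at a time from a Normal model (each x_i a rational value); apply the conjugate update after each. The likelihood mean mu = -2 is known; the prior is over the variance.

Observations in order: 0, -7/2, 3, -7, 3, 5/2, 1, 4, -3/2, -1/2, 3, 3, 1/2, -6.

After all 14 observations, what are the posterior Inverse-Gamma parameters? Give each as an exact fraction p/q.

obs 1: x=0 → posterior Inverse-Gamma(29/10, 15/2)
obs 2: x=-7/2 → posterior Inverse-Gamma(17/5, 69/8)
obs 3: x=3 → posterior Inverse-Gamma(39/10, 169/8)
obs 4: x=-7 → posterior Inverse-Gamma(22/5, 269/8)
obs 5: x=3 → posterior Inverse-Gamma(49/10, 369/8)
obs 6: x=5/2 → posterior Inverse-Gamma(27/5, 225/4)
obs 7: x=1 → posterior Inverse-Gamma(59/10, 243/4)
obs 8: x=4 → posterior Inverse-Gamma(32/5, 315/4)
obs 9: x=-3/2 → posterior Inverse-Gamma(69/10, 631/8)
obs 10: x=-1/2 → posterior Inverse-Gamma(37/5, 80)
obs 11: x=3 → posterior Inverse-Gamma(79/10, 185/2)
obs 12: x=3 → posterior Inverse-Gamma(42/5, 105)
obs 13: x=1/2 → posterior Inverse-Gamma(89/10, 865/8)
obs 14: x=-6 → posterior Inverse-Gamma(47/5, 929/8)

alpha=47/5, beta=929/8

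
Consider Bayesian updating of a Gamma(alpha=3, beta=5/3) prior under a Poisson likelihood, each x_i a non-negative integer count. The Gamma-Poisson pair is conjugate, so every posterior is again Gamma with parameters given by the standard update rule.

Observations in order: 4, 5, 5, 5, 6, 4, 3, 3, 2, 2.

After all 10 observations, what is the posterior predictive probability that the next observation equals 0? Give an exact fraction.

70934557307860443711736098025989133248003781773149967193603515625/2243422431133356731777555210583406512289750870293578431297270841344

obs 1: x=4 → posterior Gamma(7, 8/3)
obs 2: x=5 → posterior Gamma(12, 11/3)
obs 3: x=5 → posterior Gamma(17, 14/3)
obs 4: x=5 → posterior Gamma(22, 17/3)
obs 5: x=6 → posterior Gamma(28, 20/3)
obs 6: x=4 → posterior Gamma(32, 23/3)
obs 7: x=3 → posterior Gamma(35, 26/3)
obs 8: x=3 → posterior Gamma(38, 29/3)
obs 9: x=2 → posterior Gamma(40, 32/3)
obs 10: x=2 → posterior Gamma(42, 35/3)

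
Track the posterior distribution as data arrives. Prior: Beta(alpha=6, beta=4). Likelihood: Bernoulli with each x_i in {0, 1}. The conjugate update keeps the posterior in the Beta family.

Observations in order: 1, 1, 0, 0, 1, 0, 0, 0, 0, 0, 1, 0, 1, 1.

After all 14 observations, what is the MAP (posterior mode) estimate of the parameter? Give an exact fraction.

obs 1: x=1 → posterior Beta(7, 4)
obs 2: x=1 → posterior Beta(8, 4)
obs 3: x=0 → posterior Beta(8, 5)
obs 4: x=0 → posterior Beta(8, 6)
obs 5: x=1 → posterior Beta(9, 6)
obs 6: x=0 → posterior Beta(9, 7)
obs 7: x=0 → posterior Beta(9, 8)
obs 8: x=0 → posterior Beta(9, 9)
obs 9: x=0 → posterior Beta(9, 10)
obs 10: x=0 → posterior Beta(9, 11)
obs 11: x=1 → posterior Beta(10, 11)
obs 12: x=0 → posterior Beta(10, 12)
obs 13: x=1 → posterior Beta(11, 12)
obs 14: x=1 → posterior Beta(12, 12)

1/2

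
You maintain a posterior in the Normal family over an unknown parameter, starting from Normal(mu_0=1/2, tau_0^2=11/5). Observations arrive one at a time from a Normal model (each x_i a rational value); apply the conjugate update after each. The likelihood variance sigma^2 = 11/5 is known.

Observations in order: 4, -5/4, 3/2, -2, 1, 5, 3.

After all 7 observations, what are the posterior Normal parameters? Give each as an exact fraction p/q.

mu_0=47/32, tau_0^2=11/40

obs 1: x=4 → posterior Normal(9/4, 11/10)
obs 2: x=-5/4 → posterior Normal(13/12, 11/15)
obs 3: x=3/2 → posterior Normal(19/16, 11/20)
obs 4: x=-2 → posterior Normal(11/20, 11/25)
obs 5: x=1 → posterior Normal(5/8, 11/30)
obs 6: x=5 → posterior Normal(5/4, 11/35)
obs 7: x=3 → posterior Normal(47/32, 11/40)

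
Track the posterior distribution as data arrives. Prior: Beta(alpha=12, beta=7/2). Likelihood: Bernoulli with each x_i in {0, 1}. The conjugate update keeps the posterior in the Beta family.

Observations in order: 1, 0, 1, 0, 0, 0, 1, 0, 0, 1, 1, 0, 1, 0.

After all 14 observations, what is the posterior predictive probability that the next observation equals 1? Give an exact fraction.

36/59

obs 1: x=1 → posterior Beta(13, 7/2)
obs 2: x=0 → posterior Beta(13, 9/2)
obs 3: x=1 → posterior Beta(14, 9/2)
obs 4: x=0 → posterior Beta(14, 11/2)
obs 5: x=0 → posterior Beta(14, 13/2)
obs 6: x=0 → posterior Beta(14, 15/2)
obs 7: x=1 → posterior Beta(15, 15/2)
obs 8: x=0 → posterior Beta(15, 17/2)
obs 9: x=0 → posterior Beta(15, 19/2)
obs 10: x=1 → posterior Beta(16, 19/2)
obs 11: x=1 → posterior Beta(17, 19/2)
obs 12: x=0 → posterior Beta(17, 21/2)
obs 13: x=1 → posterior Beta(18, 21/2)
obs 14: x=0 → posterior Beta(18, 23/2)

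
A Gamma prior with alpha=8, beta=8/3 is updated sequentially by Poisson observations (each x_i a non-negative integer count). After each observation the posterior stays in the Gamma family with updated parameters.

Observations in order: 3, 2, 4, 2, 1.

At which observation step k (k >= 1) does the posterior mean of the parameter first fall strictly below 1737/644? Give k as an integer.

k = 5

obs 1: x=3 → posterior Gamma(11, 11/3)
obs 2: x=2 → posterior Gamma(13, 14/3)
obs 3: x=4 → posterior Gamma(17, 17/3)
obs 4: x=2 → posterior Gamma(19, 20/3)
obs 5: x=1 → posterior Gamma(20, 23/3)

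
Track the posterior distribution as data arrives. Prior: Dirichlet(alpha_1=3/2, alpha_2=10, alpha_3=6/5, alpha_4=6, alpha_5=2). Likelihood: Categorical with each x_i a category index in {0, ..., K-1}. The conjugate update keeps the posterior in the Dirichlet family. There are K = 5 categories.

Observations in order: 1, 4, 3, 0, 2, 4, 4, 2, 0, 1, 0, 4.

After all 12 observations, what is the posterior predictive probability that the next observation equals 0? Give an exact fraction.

obs 1: x=1 → posterior Dirichlet(3/2, 11, 6/5, 6, 2)
obs 2: x=4 → posterior Dirichlet(3/2, 11, 6/5, 6, 3)
obs 3: x=3 → posterior Dirichlet(3/2, 11, 6/5, 7, 3)
obs 4: x=0 → posterior Dirichlet(5/2, 11, 6/5, 7, 3)
obs 5: x=2 → posterior Dirichlet(5/2, 11, 11/5, 7, 3)
obs 6: x=4 → posterior Dirichlet(5/2, 11, 11/5, 7, 4)
obs 7: x=4 → posterior Dirichlet(5/2, 11, 11/5, 7, 5)
obs 8: x=2 → posterior Dirichlet(5/2, 11, 16/5, 7, 5)
obs 9: x=0 → posterior Dirichlet(7/2, 11, 16/5, 7, 5)
obs 10: x=1 → posterior Dirichlet(7/2, 12, 16/5, 7, 5)
obs 11: x=0 → posterior Dirichlet(9/2, 12, 16/5, 7, 5)
obs 12: x=4 → posterior Dirichlet(9/2, 12, 16/5, 7, 6)

15/109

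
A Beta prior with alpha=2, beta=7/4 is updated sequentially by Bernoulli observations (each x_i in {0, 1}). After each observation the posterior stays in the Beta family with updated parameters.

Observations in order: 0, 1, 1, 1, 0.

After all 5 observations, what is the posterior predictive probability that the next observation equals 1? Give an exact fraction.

obs 1: x=0 → posterior Beta(2, 11/4)
obs 2: x=1 → posterior Beta(3, 11/4)
obs 3: x=1 → posterior Beta(4, 11/4)
obs 4: x=1 → posterior Beta(5, 11/4)
obs 5: x=0 → posterior Beta(5, 15/4)

4/7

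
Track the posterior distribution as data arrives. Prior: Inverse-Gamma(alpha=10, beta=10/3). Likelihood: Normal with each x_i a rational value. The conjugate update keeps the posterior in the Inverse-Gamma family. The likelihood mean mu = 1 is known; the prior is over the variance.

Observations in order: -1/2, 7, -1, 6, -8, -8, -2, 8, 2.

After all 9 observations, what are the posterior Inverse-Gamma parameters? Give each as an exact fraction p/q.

obs 1: x=-1/2 → posterior Inverse-Gamma(21/2, 107/24)
obs 2: x=7 → posterior Inverse-Gamma(11, 539/24)
obs 3: x=-1 → posterior Inverse-Gamma(23/2, 587/24)
obs 4: x=6 → posterior Inverse-Gamma(12, 887/24)
obs 5: x=-8 → posterior Inverse-Gamma(25/2, 1859/24)
obs 6: x=-8 → posterior Inverse-Gamma(13, 2831/24)
obs 7: x=-2 → posterior Inverse-Gamma(27/2, 2939/24)
obs 8: x=8 → posterior Inverse-Gamma(14, 3527/24)
obs 9: x=2 → posterior Inverse-Gamma(29/2, 3539/24)

alpha=29/2, beta=3539/24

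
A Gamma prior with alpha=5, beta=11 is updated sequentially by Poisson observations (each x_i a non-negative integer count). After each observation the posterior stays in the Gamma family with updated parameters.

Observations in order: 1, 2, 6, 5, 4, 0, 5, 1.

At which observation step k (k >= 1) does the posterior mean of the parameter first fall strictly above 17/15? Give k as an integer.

obs 1: x=1 → posterior Gamma(6, 12)
obs 2: x=2 → posterior Gamma(8, 13)
obs 3: x=6 → posterior Gamma(14, 14)
obs 4: x=5 → posterior Gamma(19, 15)
obs 5: x=4 → posterior Gamma(23, 16)
obs 6: x=0 → posterior Gamma(23, 17)
obs 7: x=5 → posterior Gamma(28, 18)
obs 8: x=1 → posterior Gamma(29, 19)

k = 4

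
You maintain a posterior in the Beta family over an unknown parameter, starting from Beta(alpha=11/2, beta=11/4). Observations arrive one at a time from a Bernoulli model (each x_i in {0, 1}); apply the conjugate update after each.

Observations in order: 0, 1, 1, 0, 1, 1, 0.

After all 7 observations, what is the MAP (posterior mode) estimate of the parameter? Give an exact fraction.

34/53

obs 1: x=0 → posterior Beta(11/2, 15/4)
obs 2: x=1 → posterior Beta(13/2, 15/4)
obs 3: x=1 → posterior Beta(15/2, 15/4)
obs 4: x=0 → posterior Beta(15/2, 19/4)
obs 5: x=1 → posterior Beta(17/2, 19/4)
obs 6: x=1 → posterior Beta(19/2, 19/4)
obs 7: x=0 → posterior Beta(19/2, 23/4)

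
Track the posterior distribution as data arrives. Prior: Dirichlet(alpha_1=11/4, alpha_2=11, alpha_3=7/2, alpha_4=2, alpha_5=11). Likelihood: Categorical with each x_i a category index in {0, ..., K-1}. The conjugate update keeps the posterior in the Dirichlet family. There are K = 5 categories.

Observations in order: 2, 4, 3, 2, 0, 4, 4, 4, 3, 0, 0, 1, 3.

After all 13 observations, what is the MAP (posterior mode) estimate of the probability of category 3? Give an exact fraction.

obs 1: x=2 → posterior Dirichlet(11/4, 11, 9/2, 2, 11)
obs 2: x=4 → posterior Dirichlet(11/4, 11, 9/2, 2, 12)
obs 3: x=3 → posterior Dirichlet(11/4, 11, 9/2, 3, 12)
obs 4: x=2 → posterior Dirichlet(11/4, 11, 11/2, 3, 12)
obs 5: x=0 → posterior Dirichlet(15/4, 11, 11/2, 3, 12)
obs 6: x=4 → posterior Dirichlet(15/4, 11, 11/2, 3, 13)
obs 7: x=4 → posterior Dirichlet(15/4, 11, 11/2, 3, 14)
obs 8: x=4 → posterior Dirichlet(15/4, 11, 11/2, 3, 15)
obs 9: x=3 → posterior Dirichlet(15/4, 11, 11/2, 4, 15)
obs 10: x=0 → posterior Dirichlet(19/4, 11, 11/2, 4, 15)
obs 11: x=0 → posterior Dirichlet(23/4, 11, 11/2, 4, 15)
obs 12: x=1 → posterior Dirichlet(23/4, 12, 11/2, 4, 15)
obs 13: x=3 → posterior Dirichlet(23/4, 12, 11/2, 5, 15)

16/153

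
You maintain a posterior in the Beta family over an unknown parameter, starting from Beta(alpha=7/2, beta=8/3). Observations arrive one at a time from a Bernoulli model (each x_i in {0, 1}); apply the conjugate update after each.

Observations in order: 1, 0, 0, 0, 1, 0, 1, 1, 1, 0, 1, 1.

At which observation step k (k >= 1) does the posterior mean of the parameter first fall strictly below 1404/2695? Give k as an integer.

obs 1: x=1 → posterior Beta(9/2, 8/3)
obs 2: x=0 → posterior Beta(9/2, 11/3)
obs 3: x=0 → posterior Beta(9/2, 14/3)
obs 4: x=0 → posterior Beta(9/2, 17/3)
obs 5: x=1 → posterior Beta(11/2, 17/3)
obs 6: x=0 → posterior Beta(11/2, 20/3)
obs 7: x=1 → posterior Beta(13/2, 20/3)
obs 8: x=1 → posterior Beta(15/2, 20/3)
obs 9: x=1 → posterior Beta(17/2, 20/3)
obs 10: x=0 → posterior Beta(17/2, 23/3)
obs 11: x=1 → posterior Beta(19/2, 23/3)
obs 12: x=1 → posterior Beta(21/2, 23/3)

k = 3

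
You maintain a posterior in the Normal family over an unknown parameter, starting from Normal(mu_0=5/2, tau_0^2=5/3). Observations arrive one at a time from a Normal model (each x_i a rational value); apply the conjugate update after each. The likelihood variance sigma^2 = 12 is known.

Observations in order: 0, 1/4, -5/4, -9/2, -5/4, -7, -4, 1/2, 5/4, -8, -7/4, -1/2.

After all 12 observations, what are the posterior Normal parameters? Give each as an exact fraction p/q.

obs 1: x=0 → posterior Normal(90/41, 60/41)
obs 2: x=1/4 → posterior Normal(365/184, 30/23)
obs 3: x=-5/4 → posterior Normal(5/3, 20/17)
obs 4: x=-9/2 → posterior Normal(125/112, 15/14)
obs 5: x=-5/4 → posterior Normal(225/244, 60/61)
obs 6: x=-7 → posterior Normal(85/264, 10/11)
obs 7: x=-4 → posterior Normal(5/284, 60/71)
obs 8: x=1/2 → posterior Normal(15/304, 15/19)
obs 9: x=5/4 → posterior Normal(10/81, 20/27)
obs 10: x=-8 → posterior Normal(-15/43, 30/43)
obs 11: x=-7/4 → posterior Normal(-155/364, 60/91)
obs 12: x=-1/2 → posterior Normal(-55/128, 5/8)

mu_0=-55/128, tau_0^2=5/8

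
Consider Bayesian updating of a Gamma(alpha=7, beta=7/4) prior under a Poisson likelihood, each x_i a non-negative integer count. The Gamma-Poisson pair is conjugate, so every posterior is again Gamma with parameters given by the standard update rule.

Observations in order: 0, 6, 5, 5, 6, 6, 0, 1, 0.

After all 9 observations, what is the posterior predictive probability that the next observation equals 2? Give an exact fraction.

obs 1: x=0 → posterior Gamma(7, 11/4)
obs 2: x=6 → posterior Gamma(13, 15/4)
obs 3: x=5 → posterior Gamma(18, 19/4)
obs 4: x=5 → posterior Gamma(23, 23/4)
obs 5: x=6 → posterior Gamma(29, 27/4)
obs 6: x=6 → posterior Gamma(35, 31/4)
obs 7: x=0 → posterior Gamma(35, 35/4)
obs 8: x=1 → posterior Gamma(36, 39/4)
obs 9: x=0 → posterior Gamma(36, 43/4)

679921246916838072106817658994481158490362642818611302043645856/3465122572092046296464724059395298458186535561070143621795409889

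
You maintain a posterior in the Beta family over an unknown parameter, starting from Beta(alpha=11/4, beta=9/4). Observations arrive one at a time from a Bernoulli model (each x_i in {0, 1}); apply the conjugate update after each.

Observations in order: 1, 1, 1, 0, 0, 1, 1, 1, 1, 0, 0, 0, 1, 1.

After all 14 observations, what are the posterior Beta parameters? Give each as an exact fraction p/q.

obs 1: x=1 → posterior Beta(15/4, 9/4)
obs 2: x=1 → posterior Beta(19/4, 9/4)
obs 3: x=1 → posterior Beta(23/4, 9/4)
obs 4: x=0 → posterior Beta(23/4, 13/4)
obs 5: x=0 → posterior Beta(23/4, 17/4)
obs 6: x=1 → posterior Beta(27/4, 17/4)
obs 7: x=1 → posterior Beta(31/4, 17/4)
obs 8: x=1 → posterior Beta(35/4, 17/4)
obs 9: x=1 → posterior Beta(39/4, 17/4)
obs 10: x=0 → posterior Beta(39/4, 21/4)
obs 11: x=0 → posterior Beta(39/4, 25/4)
obs 12: x=0 → posterior Beta(39/4, 29/4)
obs 13: x=1 → posterior Beta(43/4, 29/4)
obs 14: x=1 → posterior Beta(47/4, 29/4)

alpha=47/4, beta=29/4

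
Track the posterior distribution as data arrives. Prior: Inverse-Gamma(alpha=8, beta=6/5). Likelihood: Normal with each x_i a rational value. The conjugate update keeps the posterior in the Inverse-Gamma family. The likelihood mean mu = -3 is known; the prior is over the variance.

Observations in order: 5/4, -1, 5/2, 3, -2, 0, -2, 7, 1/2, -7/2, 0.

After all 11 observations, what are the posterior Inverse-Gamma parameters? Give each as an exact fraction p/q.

alpha=27/2, beta=17857/160

obs 1: x=5/4 → posterior Inverse-Gamma(17/2, 1637/160)
obs 2: x=-1 → posterior Inverse-Gamma(9, 1957/160)
obs 3: x=5/2 → posterior Inverse-Gamma(19/2, 4377/160)
obs 4: x=3 → posterior Inverse-Gamma(10, 7257/160)
obs 5: x=-2 → posterior Inverse-Gamma(21/2, 7337/160)
obs 6: x=0 → posterior Inverse-Gamma(11, 8057/160)
obs 7: x=-2 → posterior Inverse-Gamma(23/2, 8137/160)
obs 8: x=7 → posterior Inverse-Gamma(12, 16137/160)
obs 9: x=1/2 → posterior Inverse-Gamma(25/2, 17117/160)
obs 10: x=-7/2 → posterior Inverse-Gamma(13, 17137/160)
obs 11: x=0 → posterior Inverse-Gamma(27/2, 17857/160)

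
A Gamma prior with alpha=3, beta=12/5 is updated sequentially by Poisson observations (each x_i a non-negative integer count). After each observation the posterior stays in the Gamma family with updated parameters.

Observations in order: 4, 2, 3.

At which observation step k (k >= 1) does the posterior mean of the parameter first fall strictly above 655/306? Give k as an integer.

obs 1: x=4 → posterior Gamma(7, 17/5)
obs 2: x=2 → posterior Gamma(9, 22/5)
obs 3: x=3 → posterior Gamma(12, 27/5)

k = 3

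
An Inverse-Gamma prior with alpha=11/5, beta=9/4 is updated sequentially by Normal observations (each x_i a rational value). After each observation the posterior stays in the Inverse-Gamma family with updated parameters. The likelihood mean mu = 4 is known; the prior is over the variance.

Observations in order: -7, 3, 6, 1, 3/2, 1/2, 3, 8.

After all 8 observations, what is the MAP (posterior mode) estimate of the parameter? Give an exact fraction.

875/72

obs 1: x=-7 → posterior Inverse-Gamma(27/10, 251/4)
obs 2: x=3 → posterior Inverse-Gamma(16/5, 253/4)
obs 3: x=6 → posterior Inverse-Gamma(37/10, 261/4)
obs 4: x=1 → posterior Inverse-Gamma(21/5, 279/4)
obs 5: x=3/2 → posterior Inverse-Gamma(47/10, 583/8)
obs 6: x=1/2 → posterior Inverse-Gamma(26/5, 79)
obs 7: x=3 → posterior Inverse-Gamma(57/10, 159/2)
obs 8: x=8 → posterior Inverse-Gamma(31/5, 175/2)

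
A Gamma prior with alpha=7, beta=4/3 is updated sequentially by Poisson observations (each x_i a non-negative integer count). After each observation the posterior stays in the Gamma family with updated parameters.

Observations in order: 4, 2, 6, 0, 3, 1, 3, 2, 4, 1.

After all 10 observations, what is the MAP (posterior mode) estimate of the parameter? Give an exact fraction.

48/17

obs 1: x=4 → posterior Gamma(11, 7/3)
obs 2: x=2 → posterior Gamma(13, 10/3)
obs 3: x=6 → posterior Gamma(19, 13/3)
obs 4: x=0 → posterior Gamma(19, 16/3)
obs 5: x=3 → posterior Gamma(22, 19/3)
obs 6: x=1 → posterior Gamma(23, 22/3)
obs 7: x=3 → posterior Gamma(26, 25/3)
obs 8: x=2 → posterior Gamma(28, 28/3)
obs 9: x=4 → posterior Gamma(32, 31/3)
obs 10: x=1 → posterior Gamma(33, 34/3)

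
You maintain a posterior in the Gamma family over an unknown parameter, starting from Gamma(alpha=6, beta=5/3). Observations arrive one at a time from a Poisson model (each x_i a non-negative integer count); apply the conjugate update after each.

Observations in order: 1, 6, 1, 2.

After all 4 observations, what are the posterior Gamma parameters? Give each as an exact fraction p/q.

alpha=16, beta=17/3

obs 1: x=1 → posterior Gamma(7, 8/3)
obs 2: x=6 → posterior Gamma(13, 11/3)
obs 3: x=1 → posterior Gamma(14, 14/3)
obs 4: x=2 → posterior Gamma(16, 17/3)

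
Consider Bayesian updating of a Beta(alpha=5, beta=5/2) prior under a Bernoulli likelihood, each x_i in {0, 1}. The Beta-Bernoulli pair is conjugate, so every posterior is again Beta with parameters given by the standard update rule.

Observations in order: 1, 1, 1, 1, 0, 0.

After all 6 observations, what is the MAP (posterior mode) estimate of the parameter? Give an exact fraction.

obs 1: x=1 → posterior Beta(6, 5/2)
obs 2: x=1 → posterior Beta(7, 5/2)
obs 3: x=1 → posterior Beta(8, 5/2)
obs 4: x=1 → posterior Beta(9, 5/2)
obs 5: x=0 → posterior Beta(9, 7/2)
obs 6: x=0 → posterior Beta(9, 9/2)

16/23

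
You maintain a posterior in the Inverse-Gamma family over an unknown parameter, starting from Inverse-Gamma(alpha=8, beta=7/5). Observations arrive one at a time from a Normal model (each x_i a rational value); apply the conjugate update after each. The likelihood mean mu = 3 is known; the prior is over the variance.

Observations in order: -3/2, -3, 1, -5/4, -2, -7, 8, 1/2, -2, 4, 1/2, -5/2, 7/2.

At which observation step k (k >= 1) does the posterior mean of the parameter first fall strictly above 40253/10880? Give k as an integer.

obs 1: x=-3/2 → posterior Inverse-Gamma(17/2, 461/40)
obs 2: x=-3 → posterior Inverse-Gamma(9, 1181/40)
obs 3: x=1 → posterior Inverse-Gamma(19/2, 1261/40)
obs 4: x=-5/4 → posterior Inverse-Gamma(10, 6489/160)
obs 5: x=-2 → posterior Inverse-Gamma(21/2, 8489/160)
obs 6: x=-7 → posterior Inverse-Gamma(11, 16489/160)
obs 7: x=8 → posterior Inverse-Gamma(23/2, 18489/160)
obs 8: x=1/2 → posterior Inverse-Gamma(12, 18989/160)
obs 9: x=-2 → posterior Inverse-Gamma(25/2, 20989/160)
obs 10: x=4 → posterior Inverse-Gamma(13, 21069/160)
obs 11: x=1/2 → posterior Inverse-Gamma(27/2, 21569/160)
obs 12: x=-5/2 → posterior Inverse-Gamma(14, 23989/160)
obs 13: x=7/2 → posterior Inverse-Gamma(29/2, 24009/160)

k = 3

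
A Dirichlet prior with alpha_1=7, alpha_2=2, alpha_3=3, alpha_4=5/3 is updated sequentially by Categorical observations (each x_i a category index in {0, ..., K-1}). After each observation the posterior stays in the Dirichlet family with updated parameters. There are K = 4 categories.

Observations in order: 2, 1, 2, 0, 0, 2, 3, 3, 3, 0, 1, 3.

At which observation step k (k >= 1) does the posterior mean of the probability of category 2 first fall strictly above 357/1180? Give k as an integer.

k = 6

obs 1: x=2 → posterior Dirichlet(7, 2, 4, 5/3)
obs 2: x=1 → posterior Dirichlet(7, 3, 4, 5/3)
obs 3: x=2 → posterior Dirichlet(7, 3, 5, 5/3)
obs 4: x=0 → posterior Dirichlet(8, 3, 5, 5/3)
obs 5: x=0 → posterior Dirichlet(9, 3, 5, 5/3)
obs 6: x=2 → posterior Dirichlet(9, 3, 6, 5/3)
obs 7: x=3 → posterior Dirichlet(9, 3, 6, 8/3)
obs 8: x=3 → posterior Dirichlet(9, 3, 6, 11/3)
obs 9: x=3 → posterior Dirichlet(9, 3, 6, 14/3)
obs 10: x=0 → posterior Dirichlet(10, 3, 6, 14/3)
obs 11: x=1 → posterior Dirichlet(10, 4, 6, 14/3)
obs 12: x=3 → posterior Dirichlet(10, 4, 6, 17/3)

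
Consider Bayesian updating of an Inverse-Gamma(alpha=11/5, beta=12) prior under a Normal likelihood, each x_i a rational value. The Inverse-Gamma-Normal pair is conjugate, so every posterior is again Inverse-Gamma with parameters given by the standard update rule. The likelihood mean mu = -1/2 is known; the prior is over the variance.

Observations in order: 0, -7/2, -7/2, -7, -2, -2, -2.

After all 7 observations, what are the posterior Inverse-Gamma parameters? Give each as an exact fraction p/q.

obs 1: x=0 → posterior Inverse-Gamma(27/10, 97/8)
obs 2: x=-7/2 → posterior Inverse-Gamma(16/5, 133/8)
obs 3: x=-7/2 → posterior Inverse-Gamma(37/10, 169/8)
obs 4: x=-7 → posterior Inverse-Gamma(21/5, 169/4)
obs 5: x=-2 → posterior Inverse-Gamma(47/10, 347/8)
obs 6: x=-2 → posterior Inverse-Gamma(26/5, 89/2)
obs 7: x=-2 → posterior Inverse-Gamma(57/10, 365/8)

alpha=57/10, beta=365/8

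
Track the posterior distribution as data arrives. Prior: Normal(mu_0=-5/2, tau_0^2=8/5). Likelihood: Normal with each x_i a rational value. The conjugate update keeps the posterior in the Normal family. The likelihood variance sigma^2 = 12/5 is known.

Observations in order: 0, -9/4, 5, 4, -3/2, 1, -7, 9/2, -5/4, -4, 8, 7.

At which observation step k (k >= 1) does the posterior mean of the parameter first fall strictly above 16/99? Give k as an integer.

k = 4

obs 1: x=0 → posterior Normal(-3/2, 24/25)
obs 2: x=-9/4 → posterior Normal(-12/7, 24/35)
obs 3: x=5 → posterior Normal(-2/9, 8/15)
obs 4: x=4 → posterior Normal(6/11, 24/55)
obs 5: x=-3/2 → posterior Normal(3/13, 24/65)
obs 6: x=1 → posterior Normal(1/3, 8/25)
obs 7: x=-7 → posterior Normal(-9/17, 24/85)
obs 8: x=9/2 → posterior Normal(0, 24/95)
obs 9: x=-5/4 → posterior Normal(-5/42, 8/35)
obs 10: x=-4 → posterior Normal(-21/46, 24/115)
obs 11: x=8 → posterior Normal(11/50, 24/125)
obs 12: x=7 → posterior Normal(13/18, 8/45)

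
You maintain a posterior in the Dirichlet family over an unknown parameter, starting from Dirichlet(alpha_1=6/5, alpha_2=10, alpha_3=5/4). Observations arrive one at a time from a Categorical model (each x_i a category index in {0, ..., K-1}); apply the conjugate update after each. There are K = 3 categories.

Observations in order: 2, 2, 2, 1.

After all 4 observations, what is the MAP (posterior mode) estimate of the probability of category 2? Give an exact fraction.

65/269

obs 1: x=2 → posterior Dirichlet(6/5, 10, 9/4)
obs 2: x=2 → posterior Dirichlet(6/5, 10, 13/4)
obs 3: x=2 → posterior Dirichlet(6/5, 10, 17/4)
obs 4: x=1 → posterior Dirichlet(6/5, 11, 17/4)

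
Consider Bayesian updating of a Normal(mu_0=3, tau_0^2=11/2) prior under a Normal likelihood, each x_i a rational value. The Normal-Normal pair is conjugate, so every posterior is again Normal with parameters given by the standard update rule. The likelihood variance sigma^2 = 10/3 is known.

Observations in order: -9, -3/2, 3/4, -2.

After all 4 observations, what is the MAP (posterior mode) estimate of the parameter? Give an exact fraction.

-69/32

obs 1: x=-9 → posterior Normal(-237/53, 110/53)
obs 2: x=-3/2 → posterior Normal(-573/172, 55/43)
obs 3: x=3/4 → posterior Normal(-1047/476, 110/119)
obs 4: x=-2 → posterior Normal(-69/32, 55/76)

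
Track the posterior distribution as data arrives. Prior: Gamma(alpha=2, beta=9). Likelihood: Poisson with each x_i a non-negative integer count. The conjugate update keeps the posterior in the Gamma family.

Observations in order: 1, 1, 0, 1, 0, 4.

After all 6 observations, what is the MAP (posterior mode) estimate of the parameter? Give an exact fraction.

obs 1: x=1 → posterior Gamma(3, 10)
obs 2: x=1 → posterior Gamma(4, 11)
obs 3: x=0 → posterior Gamma(4, 12)
obs 4: x=1 → posterior Gamma(5, 13)
obs 5: x=0 → posterior Gamma(5, 14)
obs 6: x=4 → posterior Gamma(9, 15)

8/15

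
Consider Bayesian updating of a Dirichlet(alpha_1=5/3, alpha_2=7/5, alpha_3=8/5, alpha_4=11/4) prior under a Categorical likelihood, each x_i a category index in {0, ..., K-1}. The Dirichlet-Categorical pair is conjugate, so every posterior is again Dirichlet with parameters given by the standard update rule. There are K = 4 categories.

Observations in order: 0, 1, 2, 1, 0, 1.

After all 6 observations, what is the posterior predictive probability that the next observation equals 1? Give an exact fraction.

obs 1: x=0 → posterior Dirichlet(8/3, 7/5, 8/5, 11/4)
obs 2: x=1 → posterior Dirichlet(8/3, 12/5, 8/5, 11/4)
obs 3: x=2 → posterior Dirichlet(8/3, 12/5, 13/5, 11/4)
obs 4: x=1 → posterior Dirichlet(8/3, 17/5, 13/5, 11/4)
obs 5: x=0 → posterior Dirichlet(11/3, 17/5, 13/5, 11/4)
obs 6: x=1 → posterior Dirichlet(11/3, 22/5, 13/5, 11/4)

264/805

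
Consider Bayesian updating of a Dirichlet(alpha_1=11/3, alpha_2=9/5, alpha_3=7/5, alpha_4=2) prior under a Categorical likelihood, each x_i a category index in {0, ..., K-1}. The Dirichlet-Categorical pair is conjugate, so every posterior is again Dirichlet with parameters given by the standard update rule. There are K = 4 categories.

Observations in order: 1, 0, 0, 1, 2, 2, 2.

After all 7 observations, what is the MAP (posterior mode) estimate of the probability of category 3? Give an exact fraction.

15/178

obs 1: x=1 → posterior Dirichlet(11/3, 14/5, 7/5, 2)
obs 2: x=0 → posterior Dirichlet(14/3, 14/5, 7/5, 2)
obs 3: x=0 → posterior Dirichlet(17/3, 14/5, 7/5, 2)
obs 4: x=1 → posterior Dirichlet(17/3, 19/5, 7/5, 2)
obs 5: x=2 → posterior Dirichlet(17/3, 19/5, 12/5, 2)
obs 6: x=2 → posterior Dirichlet(17/3, 19/5, 17/5, 2)
obs 7: x=2 → posterior Dirichlet(17/3, 19/5, 22/5, 2)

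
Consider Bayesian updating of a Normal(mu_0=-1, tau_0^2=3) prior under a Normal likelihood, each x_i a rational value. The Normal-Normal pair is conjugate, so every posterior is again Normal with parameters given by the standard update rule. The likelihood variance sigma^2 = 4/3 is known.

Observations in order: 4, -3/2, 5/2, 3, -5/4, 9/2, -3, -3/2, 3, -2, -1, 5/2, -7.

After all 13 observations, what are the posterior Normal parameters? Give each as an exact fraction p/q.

obs 1: x=4 → posterior Normal(32/13, 12/13)
obs 2: x=-3/2 → posterior Normal(37/44, 6/11)
obs 3: x=5/2 → posterior Normal(41/31, 12/31)
obs 4: x=3 → posterior Normal(17/10, 3/10)
obs 5: x=-5/4 → posterior Normal(227/196, 12/49)
obs 6: x=9/2 → posterior Normal(389/232, 6/29)
obs 7: x=-3 → posterior Normal(281/268, 12/67)
obs 8: x=-3/2 → posterior Normal(227/304, 3/19)
obs 9: x=3 → posterior Normal(67/68, 12/85)
obs 10: x=-2 → posterior Normal(263/376, 6/47)
obs 11: x=-1 → posterior Normal(227/412, 12/103)
obs 12: x=5/2 → posterior Normal(317/448, 3/28)
obs 13: x=-7 → posterior Normal(65/484, 12/121)

mu_0=65/484, tau_0^2=12/121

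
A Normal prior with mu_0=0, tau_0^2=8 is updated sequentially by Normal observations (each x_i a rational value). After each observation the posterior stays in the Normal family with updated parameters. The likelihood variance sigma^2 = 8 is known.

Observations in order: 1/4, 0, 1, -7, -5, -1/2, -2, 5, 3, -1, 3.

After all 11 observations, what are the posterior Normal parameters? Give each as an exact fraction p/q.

obs 1: x=1/4 → posterior Normal(1/8, 4)
obs 2: x=0 → posterior Normal(1/12, 8/3)
obs 3: x=1 → posterior Normal(5/16, 2)
obs 4: x=-7 → posterior Normal(-23/20, 8/5)
obs 5: x=-5 → posterior Normal(-43/24, 4/3)
obs 6: x=-1/2 → posterior Normal(-45/28, 8/7)
obs 7: x=-2 → posterior Normal(-53/32, 1)
obs 8: x=5 → posterior Normal(-11/12, 8/9)
obs 9: x=3 → posterior Normal(-21/40, 4/5)
obs 10: x=-1 → posterior Normal(-25/44, 8/11)
obs 11: x=3 → posterior Normal(-13/48, 2/3)

mu_0=-13/48, tau_0^2=2/3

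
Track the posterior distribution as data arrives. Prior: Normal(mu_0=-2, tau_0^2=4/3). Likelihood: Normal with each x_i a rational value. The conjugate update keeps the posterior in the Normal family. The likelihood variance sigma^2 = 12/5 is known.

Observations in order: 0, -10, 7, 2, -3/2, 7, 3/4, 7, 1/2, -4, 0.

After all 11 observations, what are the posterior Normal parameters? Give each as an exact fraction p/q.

obs 1: x=0 → posterior Normal(-9/7, 6/7)
obs 2: x=-10 → posterior Normal(-68/19, 12/19)
obs 3: x=7 → posterior Normal(-11/8, 1/2)
obs 4: x=2 → posterior Normal(-23/29, 12/29)
obs 5: x=-3/2 → posterior Normal(-61/68, 6/17)
obs 6: x=7 → posterior Normal(3/26, 4/13)
obs 7: x=3/4 → posterior Normal(3/16, 3/11)
obs 8: x=7 → posterior Normal(173/196, 12/49)
obs 9: x=1/2 → posterior Normal(61/72, 2/9)
obs 10: x=-4 → posterior Normal(103/236, 12/59)
obs 11: x=0 → posterior Normal(103/256, 3/16)

mu_0=103/256, tau_0^2=3/16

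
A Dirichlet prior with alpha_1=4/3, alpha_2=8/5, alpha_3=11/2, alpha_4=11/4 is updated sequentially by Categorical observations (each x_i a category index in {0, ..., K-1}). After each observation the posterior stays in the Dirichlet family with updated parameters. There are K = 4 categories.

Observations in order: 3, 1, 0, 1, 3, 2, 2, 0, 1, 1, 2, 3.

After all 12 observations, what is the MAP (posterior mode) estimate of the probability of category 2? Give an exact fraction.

450/1151

obs 1: x=3 → posterior Dirichlet(4/3, 8/5, 11/2, 15/4)
obs 2: x=1 → posterior Dirichlet(4/3, 13/5, 11/2, 15/4)
obs 3: x=0 → posterior Dirichlet(7/3, 13/5, 11/2, 15/4)
obs 4: x=1 → posterior Dirichlet(7/3, 18/5, 11/2, 15/4)
obs 5: x=3 → posterior Dirichlet(7/3, 18/5, 11/2, 19/4)
obs 6: x=2 → posterior Dirichlet(7/3, 18/5, 13/2, 19/4)
obs 7: x=2 → posterior Dirichlet(7/3, 18/5, 15/2, 19/4)
obs 8: x=0 → posterior Dirichlet(10/3, 18/5, 15/2, 19/4)
obs 9: x=1 → posterior Dirichlet(10/3, 23/5, 15/2, 19/4)
obs 10: x=1 → posterior Dirichlet(10/3, 28/5, 15/2, 19/4)
obs 11: x=2 → posterior Dirichlet(10/3, 28/5, 17/2, 19/4)
obs 12: x=3 → posterior Dirichlet(10/3, 28/5, 17/2, 23/4)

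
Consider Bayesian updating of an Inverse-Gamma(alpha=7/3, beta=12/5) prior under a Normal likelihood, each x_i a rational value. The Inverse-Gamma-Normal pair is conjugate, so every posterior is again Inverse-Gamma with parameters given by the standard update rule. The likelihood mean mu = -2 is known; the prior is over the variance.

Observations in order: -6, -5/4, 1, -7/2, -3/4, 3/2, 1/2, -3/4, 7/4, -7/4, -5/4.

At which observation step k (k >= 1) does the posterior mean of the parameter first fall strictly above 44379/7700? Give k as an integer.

k = 9

obs 1: x=-6 → posterior Inverse-Gamma(17/6, 52/5)
obs 2: x=-5/4 → posterior Inverse-Gamma(10/3, 1709/160)
obs 3: x=1 → posterior Inverse-Gamma(23/6, 2429/160)
obs 4: x=-7/2 → posterior Inverse-Gamma(13/3, 2609/160)
obs 5: x=-3/4 → posterior Inverse-Gamma(29/6, 1367/80)
obs 6: x=3/2 → posterior Inverse-Gamma(16/3, 1857/80)
obs 7: x=1/2 → posterior Inverse-Gamma(35/6, 2107/80)
obs 8: x=-3/4 → posterior Inverse-Gamma(19/3, 4339/160)
obs 9: x=7/4 → posterior Inverse-Gamma(41/6, 683/20)
obs 10: x=-7/4 → posterior Inverse-Gamma(22/3, 5469/160)
obs 11: x=-5/4 → posterior Inverse-Gamma(47/6, 2757/80)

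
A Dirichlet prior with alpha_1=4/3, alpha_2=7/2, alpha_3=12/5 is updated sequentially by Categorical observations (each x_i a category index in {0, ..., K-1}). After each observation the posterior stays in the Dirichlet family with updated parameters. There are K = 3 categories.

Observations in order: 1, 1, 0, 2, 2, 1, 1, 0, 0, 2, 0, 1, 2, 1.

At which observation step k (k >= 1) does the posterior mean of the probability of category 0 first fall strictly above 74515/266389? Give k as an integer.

obs 1: x=1 → posterior Dirichlet(4/3, 9/2, 12/5)
obs 2: x=1 → posterior Dirichlet(4/3, 11/2, 12/5)
obs 3: x=0 → posterior Dirichlet(7/3, 11/2, 12/5)
obs 4: x=2 → posterior Dirichlet(7/3, 11/2, 17/5)
obs 5: x=2 → posterior Dirichlet(7/3, 11/2, 22/5)
obs 6: x=1 → posterior Dirichlet(7/3, 13/2, 22/5)
obs 7: x=1 → posterior Dirichlet(7/3, 15/2, 22/5)
obs 8: x=0 → posterior Dirichlet(10/3, 15/2, 22/5)
obs 9: x=0 → posterior Dirichlet(13/3, 15/2, 22/5)
obs 10: x=2 → posterior Dirichlet(13/3, 15/2, 27/5)
obs 11: x=0 → posterior Dirichlet(16/3, 15/2, 27/5)
obs 12: x=1 → posterior Dirichlet(16/3, 17/2, 27/5)
obs 13: x=2 → posterior Dirichlet(16/3, 17/2, 32/5)
obs 14: x=1 → posterior Dirichlet(16/3, 19/2, 32/5)

k = 11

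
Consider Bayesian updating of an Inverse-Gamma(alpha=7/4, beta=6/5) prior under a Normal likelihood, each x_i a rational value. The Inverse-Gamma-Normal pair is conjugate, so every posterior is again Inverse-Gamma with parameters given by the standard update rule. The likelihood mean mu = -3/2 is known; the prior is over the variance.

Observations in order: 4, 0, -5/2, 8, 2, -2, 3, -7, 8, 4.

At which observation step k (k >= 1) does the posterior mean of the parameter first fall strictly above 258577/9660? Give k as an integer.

obs 1: x=4 → posterior Inverse-Gamma(9/4, 653/40)
obs 2: x=0 → posterior Inverse-Gamma(11/4, 349/20)
obs 3: x=-5/2 → posterior Inverse-Gamma(13/4, 359/20)
obs 4: x=8 → posterior Inverse-Gamma(15/4, 2523/40)
obs 5: x=2 → posterior Inverse-Gamma(17/4, 346/5)
obs 6: x=-2 → posterior Inverse-Gamma(19/4, 2773/40)
obs 7: x=3 → posterior Inverse-Gamma(21/4, 1589/20)
obs 8: x=-7 → posterior Inverse-Gamma(23/4, 3783/40)
obs 9: x=8 → posterior Inverse-Gamma(25/4, 1397/10)
obs 10: x=4 → posterior Inverse-Gamma(27/4, 6193/40)

k = 10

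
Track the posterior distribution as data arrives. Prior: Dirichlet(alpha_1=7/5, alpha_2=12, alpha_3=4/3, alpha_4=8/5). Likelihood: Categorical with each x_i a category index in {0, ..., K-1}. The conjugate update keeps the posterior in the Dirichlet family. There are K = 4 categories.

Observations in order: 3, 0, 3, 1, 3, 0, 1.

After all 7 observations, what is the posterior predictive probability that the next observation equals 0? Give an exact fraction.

obs 1: x=3 → posterior Dirichlet(7/5, 12, 4/3, 13/5)
obs 2: x=0 → posterior Dirichlet(12/5, 12, 4/3, 13/5)
obs 3: x=3 → posterior Dirichlet(12/5, 12, 4/3, 18/5)
obs 4: x=1 → posterior Dirichlet(12/5, 13, 4/3, 18/5)
obs 5: x=3 → posterior Dirichlet(12/5, 13, 4/3, 23/5)
obs 6: x=0 → posterior Dirichlet(17/5, 13, 4/3, 23/5)
obs 7: x=1 → posterior Dirichlet(17/5, 14, 4/3, 23/5)

51/350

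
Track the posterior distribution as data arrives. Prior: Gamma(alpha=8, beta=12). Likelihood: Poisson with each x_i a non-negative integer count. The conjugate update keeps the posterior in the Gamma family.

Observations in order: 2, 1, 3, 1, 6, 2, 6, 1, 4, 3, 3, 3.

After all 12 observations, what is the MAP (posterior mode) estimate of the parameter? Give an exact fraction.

obs 1: x=2 → posterior Gamma(10, 13)
obs 2: x=1 → posterior Gamma(11, 14)
obs 3: x=3 → posterior Gamma(14, 15)
obs 4: x=1 → posterior Gamma(15, 16)
obs 5: x=6 → posterior Gamma(21, 17)
obs 6: x=2 → posterior Gamma(23, 18)
obs 7: x=6 → posterior Gamma(29, 19)
obs 8: x=1 → posterior Gamma(30, 20)
obs 9: x=4 → posterior Gamma(34, 21)
obs 10: x=3 → posterior Gamma(37, 22)
obs 11: x=3 → posterior Gamma(40, 23)
obs 12: x=3 → posterior Gamma(43, 24)

7/4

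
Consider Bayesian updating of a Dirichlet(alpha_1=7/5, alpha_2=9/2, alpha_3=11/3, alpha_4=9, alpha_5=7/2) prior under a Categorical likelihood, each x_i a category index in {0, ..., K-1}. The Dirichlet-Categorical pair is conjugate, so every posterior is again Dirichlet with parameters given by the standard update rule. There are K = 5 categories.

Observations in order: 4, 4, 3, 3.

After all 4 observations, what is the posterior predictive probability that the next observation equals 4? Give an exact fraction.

165/782

obs 1: x=4 → posterior Dirichlet(7/5, 9/2, 11/3, 9, 9/2)
obs 2: x=4 → posterior Dirichlet(7/5, 9/2, 11/3, 9, 11/2)
obs 3: x=3 → posterior Dirichlet(7/5, 9/2, 11/3, 10, 11/2)
obs 4: x=3 → posterior Dirichlet(7/5, 9/2, 11/3, 11, 11/2)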